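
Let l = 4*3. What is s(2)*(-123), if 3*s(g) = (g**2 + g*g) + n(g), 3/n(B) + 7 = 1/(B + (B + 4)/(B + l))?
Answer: -34645/112 ≈ -309.33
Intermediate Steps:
l = 12
n(B) = 3/(-7 + 1/(B + (4 + B)/(12 + B))) (n(B) = 3/(-7 + 1/(B + (B + 4)/(B + 12))) = 3/(-7 + 1/(B + (4 + B)/(12 + B))))
s(g) = 2*g**2/3 + (-4 - g**2 - 13*g)/(16 + 7*g**2 + 90*g) (s(g) = ((g**2 + g*g) + 3*(-4 - g**2 - 13*g)/(16 + 7*g**2 + 90*g))/3 = ((g**2 + g**2) + 3*(-4 - g**2 - 13*g)/(16 + 7*g**2 + 90*g))/3 = (2*g**2 + 3*(-4 - g**2 - 13*g)/(16 + 7*g**2 + 90*g))/3 = 2*g**2/3 + (-4 - g**2 - 13*g)/(16 + 7*g**2 + 90*g))
s(2)*(-123) = ((-12 - 39*2 + 14*2**4 + 29*2**2 + 180*2**3)/(3*(16 + 7*2**2 + 90*2)))*(-123) = ((-12 - 78 + 14*16 + 29*4 + 180*8)/(3*(16 + 7*4 + 180)))*(-123) = ((-12 - 78 + 224 + 116 + 1440)/(3*(16 + 28 + 180)))*(-123) = ((1/3)*1690/224)*(-123) = ((1/3)*(1/224)*1690)*(-123) = (845/336)*(-123) = -34645/112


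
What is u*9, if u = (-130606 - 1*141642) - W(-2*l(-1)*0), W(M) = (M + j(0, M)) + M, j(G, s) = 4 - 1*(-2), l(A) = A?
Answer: -2450286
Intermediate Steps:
j(G, s) = 6 (j(G, s) = 4 + 2 = 6)
W(M) = 6 + 2*M (W(M) = (M + 6) + M = (6 + M) + M = 6 + 2*M)
u = -272254 (u = (-130606 - 1*141642) - (6 + 2*(-2*(-1)*0)) = (-130606 - 141642) - (6 + 2*(2*0)) = -272248 - (6 + 2*0) = -272248 - (6 + 0) = -272248 - 1*6 = -272248 - 6 = -272254)
u*9 = -272254*9 = -2450286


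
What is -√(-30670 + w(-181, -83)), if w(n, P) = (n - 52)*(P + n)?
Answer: -√30842 ≈ -175.62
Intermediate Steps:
w(n, P) = (-52 + n)*(P + n)
-√(-30670 + w(-181, -83)) = -√(-30670 + ((-181)² - 52*(-83) - 52*(-181) - 83*(-181))) = -√(-30670 + (32761 + 4316 + 9412 + 15023)) = -√(-30670 + 61512) = -√30842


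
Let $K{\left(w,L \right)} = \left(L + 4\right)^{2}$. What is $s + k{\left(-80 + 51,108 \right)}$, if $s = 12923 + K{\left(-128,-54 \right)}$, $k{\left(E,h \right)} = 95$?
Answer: $15518$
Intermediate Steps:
$K{\left(w,L \right)} = \left(4 + L\right)^{2}$
$s = 15423$ ($s = 12923 + \left(4 - 54\right)^{2} = 12923 + \left(-50\right)^{2} = 12923 + 2500 = 15423$)
$s + k{\left(-80 + 51,108 \right)} = 15423 + 95 = 15518$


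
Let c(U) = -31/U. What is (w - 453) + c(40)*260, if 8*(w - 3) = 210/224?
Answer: -83377/128 ≈ -651.38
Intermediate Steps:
w = 399/128 (w = 3 + (210/224)/8 = 3 + (210*(1/224))/8 = 3 + (1/8)*(15/16) = 3 + 15/128 = 399/128 ≈ 3.1172)
(w - 453) + c(40)*260 = (399/128 - 453) - 31/40*260 = -57585/128 - 31*1/40*260 = -57585/128 - 31/40*260 = -57585/128 - 403/2 = -83377/128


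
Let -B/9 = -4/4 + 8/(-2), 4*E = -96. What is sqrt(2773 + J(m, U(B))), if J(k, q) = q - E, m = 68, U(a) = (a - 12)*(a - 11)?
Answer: sqrt(3919) ≈ 62.602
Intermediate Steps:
E = -24 (E = (1/4)*(-96) = -24)
B = 45 (B = -9*(-4/4 + 8/(-2)) = -9*(-4*1/4 + 8*(-1/2)) = -9*(-1 - 4) = -9*(-5) = 45)
U(a) = (-12 + a)*(-11 + a)
J(k, q) = 24 + q (J(k, q) = q - 1*(-24) = q + 24 = 24 + q)
sqrt(2773 + J(m, U(B))) = sqrt(2773 + (24 + (132 + 45**2 - 23*45))) = sqrt(2773 + (24 + (132 + 2025 - 1035))) = sqrt(2773 + (24 + 1122)) = sqrt(2773 + 1146) = sqrt(3919)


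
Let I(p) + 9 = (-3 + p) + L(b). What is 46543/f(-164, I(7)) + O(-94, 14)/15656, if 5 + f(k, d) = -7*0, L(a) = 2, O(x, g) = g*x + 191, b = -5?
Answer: -728682833/78280 ≈ -9308.7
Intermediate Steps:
O(x, g) = 191 + g*x
I(p) = -10 + p (I(p) = -9 + ((-3 + p) + 2) = -9 + (-1 + p) = -10 + p)
f(k, d) = -5 (f(k, d) = -5 - 7*0 = -5 + 0 = -5)
46543/f(-164, I(7)) + O(-94, 14)/15656 = 46543/(-5) + (191 + 14*(-94))/15656 = 46543*(-⅕) + (191 - 1316)*(1/15656) = -46543/5 - 1125*1/15656 = -46543/5 - 1125/15656 = -728682833/78280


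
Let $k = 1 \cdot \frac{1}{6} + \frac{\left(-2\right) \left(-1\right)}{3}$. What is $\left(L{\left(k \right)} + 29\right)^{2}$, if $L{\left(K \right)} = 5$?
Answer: $1156$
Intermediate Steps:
$k = \frac{5}{6}$ ($k = 1 \cdot \frac{1}{6} + 2 \cdot \frac{1}{3} = \frac{1}{6} + \frac{2}{3} = \frac{5}{6} \approx 0.83333$)
$\left(L{\left(k \right)} + 29\right)^{2} = \left(5 + 29\right)^{2} = 34^{2} = 1156$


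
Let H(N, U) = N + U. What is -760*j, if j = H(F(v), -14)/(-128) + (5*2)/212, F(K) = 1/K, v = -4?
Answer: -408595/3392 ≈ -120.46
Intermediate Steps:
j = 4301/27136 (j = (1/(-4) - 14)/(-128) + (5*2)/212 = (-¼ - 14)*(-1/128) + 10*(1/212) = -57/4*(-1/128) + 5/106 = 57/512 + 5/106 = 4301/27136 ≈ 0.15850)
-760*j = -760*4301/27136 = -408595/3392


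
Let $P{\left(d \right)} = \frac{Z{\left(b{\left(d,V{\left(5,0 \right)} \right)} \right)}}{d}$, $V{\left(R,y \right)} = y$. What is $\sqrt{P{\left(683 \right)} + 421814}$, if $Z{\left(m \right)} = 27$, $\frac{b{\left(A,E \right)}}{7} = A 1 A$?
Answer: $\frac{\sqrt{196771609487}}{683} \approx 649.47$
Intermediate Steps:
$b{\left(A,E \right)} = 7 A^{2}$ ($b{\left(A,E \right)} = 7 A 1 A = 7 A A = 7 A^{2}$)
$P{\left(d \right)} = \frac{27}{d}$
$\sqrt{P{\left(683 \right)} + 421814} = \sqrt{\frac{27}{683} + 421814} = \sqrt{\frac{288098989}{683}} = \frac{\sqrt{196771609487}}{683}$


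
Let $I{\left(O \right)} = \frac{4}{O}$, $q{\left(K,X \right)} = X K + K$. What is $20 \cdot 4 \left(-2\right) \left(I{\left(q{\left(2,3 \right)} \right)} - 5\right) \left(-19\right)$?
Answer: $-13680$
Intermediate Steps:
$q{\left(K,X \right)} = K + K X$ ($q{\left(K,X \right)} = K X + K = K + K X$)
$20 \cdot 4 \left(-2\right) \left(I{\left(q{\left(2,3 \right)} \right)} - 5\right) \left(-19\right) = 20 \cdot 4 \left(-2\right) \left(\frac{4}{2 \left(1 + 3\right)} - 5\right) \left(-19\right) = 20 \left(- 8 \left(\frac{4}{2 \cdot 4} - 5\right)\right) \left(-19\right) = 20 \left(- 8 \left(\frac{4}{8} - 5\right)\right) \left(-19\right) = 20 \left(- 8 \left(4 \cdot \frac{1}{8} - 5\right)\right) \left(-19\right) = 20 \left(- 8 \left(\frac{1}{2} - 5\right)\right) \left(-19\right) = 20 \left(\left(-8\right) \left(- \frac{9}{2}\right)\right) \left(-19\right) = 20 \cdot 36 \left(-19\right) = 720 \left(-19\right) = -13680$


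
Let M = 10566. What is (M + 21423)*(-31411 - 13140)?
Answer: -1425141939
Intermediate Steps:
(M + 21423)*(-31411 - 13140) = (10566 + 21423)*(-31411 - 13140) = 31989*(-44551) = -1425141939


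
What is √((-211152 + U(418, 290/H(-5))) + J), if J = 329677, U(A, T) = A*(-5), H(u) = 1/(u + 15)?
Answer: √116435 ≈ 341.23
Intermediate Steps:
H(u) = 1/(15 + u)
U(A, T) = -5*A
√((-211152 + U(418, 290/H(-5))) + J) = √((-211152 - 5*418) + 329677) = √((-211152 - 2090) + 329677) = √(-213242 + 329677) = √116435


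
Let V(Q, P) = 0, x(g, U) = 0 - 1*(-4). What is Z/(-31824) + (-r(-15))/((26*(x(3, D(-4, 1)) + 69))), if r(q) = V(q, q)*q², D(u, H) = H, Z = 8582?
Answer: -4291/15912 ≈ -0.26967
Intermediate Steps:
x(g, U) = 4 (x(g, U) = 0 + 4 = 4)
r(q) = 0 (r(q) = 0*q² = 0)
Z/(-31824) + (-r(-15))/((26*(x(3, D(-4, 1)) + 69))) = 8582/(-31824) + (-1*0)/((26*(4 + 69))) = 8582*(-1/31824) + 0/((26*73)) = -4291/15912 + 0/1898 = -4291/15912 + 0*(1/1898) = -4291/15912 + 0 = -4291/15912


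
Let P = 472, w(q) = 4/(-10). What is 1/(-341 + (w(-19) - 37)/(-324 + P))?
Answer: -740/252527 ≈ -0.0029304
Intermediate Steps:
w(q) = -2/5 (w(q) = 4*(-1/10) = -2/5)
1/(-341 + (w(-19) - 37)/(-324 + P)) = 1/(-341 + (-2/5 - 37)/(-324 + 472)) = 1/(-341 - 187/5/148) = 1/(-341 - 187/5*1/148) = 1/(-341 - 187/740) = 1/(-252527/740) = -740/252527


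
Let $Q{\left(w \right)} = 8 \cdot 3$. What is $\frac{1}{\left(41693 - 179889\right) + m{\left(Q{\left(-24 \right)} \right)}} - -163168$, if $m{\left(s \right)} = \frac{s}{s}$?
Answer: $\frac{22549001759}{138195} \approx 1.6317 \cdot 10^{5}$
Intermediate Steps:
$Q{\left(w \right)} = 24$
$m{\left(s \right)} = 1$
$\frac{1}{\left(41693 - 179889\right) + m{\left(Q{\left(-24 \right)} \right)}} - -163168 = \frac{1}{\left(41693 - 179889\right) + 1} - -163168 = \frac{1}{\left(41693 - 179889\right) + 1} + 163168 = \frac{1}{-138196 + 1} + 163168 = \frac{1}{-138195} + 163168 = - \frac{1}{138195} + 163168 = \frac{22549001759}{138195}$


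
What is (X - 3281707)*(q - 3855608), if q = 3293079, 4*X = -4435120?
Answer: 2469776261623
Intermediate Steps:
X = -1108780 (X = (1/4)*(-4435120) = -1108780)
(X - 3281707)*(q - 3855608) = (-1108780 - 3281707)*(3293079 - 3855608) = -4390487*(-562529) = 2469776261623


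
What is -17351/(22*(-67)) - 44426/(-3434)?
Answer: 62533629/2530858 ≈ 24.708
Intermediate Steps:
-17351/(22*(-67)) - 44426/(-3434) = -17351/(-1474) - 44426*(-1/3434) = -17351*(-1/1474) + 22213/1717 = 17351/1474 + 22213/1717 = 62533629/2530858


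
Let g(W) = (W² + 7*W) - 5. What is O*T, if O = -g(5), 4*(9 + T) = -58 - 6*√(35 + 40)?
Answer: 2585/2 + 825*√3/2 ≈ 2007.0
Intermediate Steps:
T = -47/2 - 15*√3/2 (T = -9 + (-58 - 6*√(35 + 40))/4 = -9 + (-58 - 30*√3)/4 = -9 + (-29/2 - 15*√3/2) = -47/2 - 15*√3/2 ≈ -36.490)
g(W) = -5 + W² + 7*W
O = -55 (O = -(-5 + 5² + 7*5) = -(-5 + 25 + 35) = -1*55 = -55)
O*T = -55*(-47/2 - 15*√3/2) = 2585/2 + 825*√3/2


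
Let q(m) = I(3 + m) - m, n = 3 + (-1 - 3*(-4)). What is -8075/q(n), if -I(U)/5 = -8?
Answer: -8075/26 ≈ -310.58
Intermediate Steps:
I(U) = 40 (I(U) = -5*(-8) = 40)
n = 14 (n = 3 + (-1 + 12) = 3 + 11 = 14)
q(m) = 40 - m
-8075/q(n) = -8075/(40 - 1*14) = -8075/(40 - 14) = -8075/26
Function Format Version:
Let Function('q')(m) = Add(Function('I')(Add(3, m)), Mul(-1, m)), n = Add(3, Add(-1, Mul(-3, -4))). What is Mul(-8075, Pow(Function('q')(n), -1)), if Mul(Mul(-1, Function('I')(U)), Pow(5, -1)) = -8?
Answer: Rational(-8075, 26) ≈ -310.58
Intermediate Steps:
Function('I')(U) = 40 (Function('I')(U) = Mul(-5, -8) = 40)
n = 14 (n = Add(3, Add(-1, 12)) = Add(3, 11) = 14)
Function('q')(m) = Add(40, Mul(-1, m))
Mul(-8075, Pow(Function('q')(n), -1)) = Mul(-8075, Pow(Add(40, Mul(-1, 14)), -1)) = Mul(-8075, Pow(Add(40, -14), -1)) = Mul(-8075, Pow(26, -1)) = Mul(-8075, Rational(1, 26)) = Rational(-8075, 26)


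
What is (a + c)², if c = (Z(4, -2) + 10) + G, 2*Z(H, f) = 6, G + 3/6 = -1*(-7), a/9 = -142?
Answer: 6335289/4 ≈ 1.5838e+6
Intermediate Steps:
a = -1278 (a = 9*(-142) = -1278)
G = 13/2 (G = -½ - 1*(-7) = -½ + 7 = 13/2 ≈ 6.5000)
Z(H, f) = 3 (Z(H, f) = (½)*6 = 3)
c = 39/2 (c = (3 + 10) + 13/2 = 13 + 13/2 = 39/2 ≈ 19.500)
(a + c)² = (-1278 + 39/2)² = (-2517/2)² = 6335289/4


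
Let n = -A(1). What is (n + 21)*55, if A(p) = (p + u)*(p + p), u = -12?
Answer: 2365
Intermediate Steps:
A(p) = 2*p*(-12 + p) (A(p) = (p - 12)*(p + p) = (-12 + p)*(2*p) = 2*p*(-12 + p))
n = 22 (n = -2*(-12 + 1) = -2*(-11) = -1*(-22) = 22)
(n + 21)*55 = (22 + 21)*55 = 43*55 = 2365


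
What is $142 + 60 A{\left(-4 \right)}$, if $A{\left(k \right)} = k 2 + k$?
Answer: $-578$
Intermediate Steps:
$A{\left(k \right)} = 3 k$ ($A{\left(k \right)} = 2 k + k = 3 k$)
$142 + 60 A{\left(-4 \right)} = 142 + 60 \cdot 3 \left(-4\right) = 142 + 60 \left(-12\right) = 142 - 720 = -578$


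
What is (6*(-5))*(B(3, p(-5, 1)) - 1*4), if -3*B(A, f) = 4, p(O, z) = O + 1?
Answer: 160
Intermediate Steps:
p(O, z) = 1 + O
B(A, f) = -4/3 (B(A, f) = -⅓*4 = -4/3)
(6*(-5))*(B(3, p(-5, 1)) - 1*4) = (6*(-5))*(-4/3 - 1*4) = -30*(-4/3 - 4) = -30*(-16/3) = 160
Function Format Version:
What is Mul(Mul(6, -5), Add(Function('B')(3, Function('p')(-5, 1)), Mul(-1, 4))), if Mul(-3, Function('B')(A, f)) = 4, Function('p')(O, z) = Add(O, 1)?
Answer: 160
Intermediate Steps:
Function('p')(O, z) = Add(1, O)
Function('B')(A, f) = Rational(-4, 3) (Function('B')(A, f) = Mul(Rational(-1, 3), 4) = Rational(-4, 3))
Mul(Mul(6, -5), Add(Function('B')(3, Function('p')(-5, 1)), Mul(-1, 4))) = Mul(Mul(6, -5), Add(Rational(-4, 3), Mul(-1, 4))) = Mul(-30, Add(Rational(-4, 3), -4)) = Mul(-30, Rational(-16, 3)) = 160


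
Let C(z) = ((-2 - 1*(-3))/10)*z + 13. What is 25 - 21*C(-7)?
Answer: -2333/10 ≈ -233.30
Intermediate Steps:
C(z) = 13 + z/10 (C(z) = ((-2 + 3)*(⅒))*z + 13 = (1*(⅒))*z + 13 = z/10 + 13 = 13 + z/10)
25 - 21*C(-7) = 25 - 21*(13 + (⅒)*(-7)) = 25 - 21*(13 - 7/10) = 25 - 21*123/10 = 25 - 2583/10 = -2333/10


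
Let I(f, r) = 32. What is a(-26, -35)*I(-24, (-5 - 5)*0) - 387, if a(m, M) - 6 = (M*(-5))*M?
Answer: -196195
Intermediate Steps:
a(m, M) = 6 - 5*M² (a(m, M) = 6 + (M*(-5))*M = 6 + (-5*M)*M = 6 - 5*M²)
a(-26, -35)*I(-24, (-5 - 5)*0) - 387 = (6 - 5*(-35)²)*32 - 387 = (6 - 5*1225)*32 - 387 = (6 - 6125)*32 - 387 = -6119*32 - 387 = -195808 - 387 = -196195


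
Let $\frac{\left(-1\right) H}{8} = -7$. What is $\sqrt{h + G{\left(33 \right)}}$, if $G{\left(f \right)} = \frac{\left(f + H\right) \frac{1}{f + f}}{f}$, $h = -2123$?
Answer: $\frac{i \sqrt{9247610}}{66} \approx 46.076 i$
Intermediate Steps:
$H = 56$ ($H = \left(-8\right) \left(-7\right) = 56$)
$G{\left(f \right)} = \frac{56 + f}{2 f^{2}}$ ($G{\left(f \right)} = \frac{\left(f + 56\right) \frac{1}{f + f}}{f} = \frac{\left(56 + f\right) \frac{1}{2 f}}{f} = \frac{\frac{1}{2} \frac{1}{f} \left(56 + f\right)}{f} = \frac{56 + f}{2 f^{2}}$)
$\sqrt{h + G{\left(33 \right)}} = \sqrt{-2123 + \frac{56 + 33}{2 \cdot 1089}} = \sqrt{-2123 + \frac{1}{2} \cdot \frac{1}{1089} \cdot 89} = \sqrt{-2123 + \frac{89}{2178}} = \sqrt{- \frac{4623805}{2178}} = \frac{i \sqrt{9247610}}{66}$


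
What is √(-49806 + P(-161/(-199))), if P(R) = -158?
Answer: 2*I*√12491 ≈ 223.53*I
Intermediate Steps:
√(-49806 + P(-161/(-199))) = √(-49806 - 158) = √(-49964) = 2*I*√12491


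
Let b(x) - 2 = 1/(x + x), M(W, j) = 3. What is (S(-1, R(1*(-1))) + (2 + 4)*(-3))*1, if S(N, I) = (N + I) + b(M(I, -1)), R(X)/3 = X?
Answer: -119/6 ≈ -19.833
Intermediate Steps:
b(x) = 2 + 1/(2*x) (b(x) = 2 + 1/(x + x) = 2 + 1/(2*x))
R(X) = 3*X
S(N, I) = 13/6 + I + N (S(N, I) = (N + I) + (2 + (½)/3) = (I + N) + (2 + (½)*(⅓)) = (I + N) + (2 + ⅙) = (I + N) + 13/6 = 13/6 + I + N)
(S(-1, R(1*(-1))) + (2 + 4)*(-3))*1 = ((13/6 + 3*(1*(-1)) - 1) + (2 + 4)*(-3))*1 = ((13/6 + 3*(-1) - 1) + 6*(-3))*1 = ((13/6 - 3 - 1) - 18)*1 = (-11/6 - 18)*1 = -119/6*1 = -119/6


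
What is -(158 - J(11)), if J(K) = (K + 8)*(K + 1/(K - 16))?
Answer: 236/5 ≈ 47.200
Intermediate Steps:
J(K) = (8 + K)*(K + 1/(-16 + K))
-(158 - J(11)) = -(158 - (8 + 11³ - 127*11 - 8*11²)/(-16 + 11)) = -(158 - (8 + 1331 - 1397 - 8*121)/(-5)) = -(158 - (-1)*(8 + 1331 - 1397 - 968)/5) = -(158 - (-1)*(-1026)/5) = -(158 - 1*1026/5) = -(158 - 1026/5) = -1*(-236/5) = 236/5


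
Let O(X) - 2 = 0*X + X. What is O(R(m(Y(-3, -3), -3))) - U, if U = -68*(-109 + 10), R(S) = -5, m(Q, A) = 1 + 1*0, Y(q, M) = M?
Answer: -6735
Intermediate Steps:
m(Q, A) = 1 (m(Q, A) = 1 + 0 = 1)
O(X) = 2 + X (O(X) = 2 + (0*X + X) = 2 + (0 + X) = 2 + X)
U = 6732 (U = -68*(-99) = 6732)
O(R(m(Y(-3, -3), -3))) - U = (2 - 5) - 1*6732 = -3 - 6732 = -6735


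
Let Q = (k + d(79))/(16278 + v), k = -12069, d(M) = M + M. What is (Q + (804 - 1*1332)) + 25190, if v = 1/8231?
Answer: 3304220769537/133984219 ≈ 24661.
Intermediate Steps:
d(M) = 2*M
v = 1/8231 ≈ 0.00012149
Q = -98039441/133984219 (Q = (-12069 + 2*79)/(16278 + 1/8231) = (-12069 + 158)/(133984219/8231) = -11911*8231/133984219 = -98039441/133984219 ≈ -0.73172)
(Q + (804 - 1*1332)) + 25190 = (-98039441/133984219 + (804 - 1*1332)) + 25190 = (-98039441/133984219 + (804 - 1332)) + 25190 = (-98039441/133984219 - 528) + 25190 = -70841707073/133984219 + 25190 = 3304220769537/133984219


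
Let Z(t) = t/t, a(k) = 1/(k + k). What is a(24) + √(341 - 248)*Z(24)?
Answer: 1/48 + √93 ≈ 9.6645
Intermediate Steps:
a(k) = 1/(2*k)
Z(t) = 1
a(24) + √(341 - 248)*Z(24) = (½)/24 + √(341 - 248)*1 = (½)*(1/24) + √93*1 = 1/48 + √93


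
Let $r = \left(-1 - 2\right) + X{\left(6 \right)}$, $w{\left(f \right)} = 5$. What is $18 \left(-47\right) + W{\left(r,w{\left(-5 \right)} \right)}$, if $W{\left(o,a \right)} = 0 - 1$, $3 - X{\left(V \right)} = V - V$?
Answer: $-847$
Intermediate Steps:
$X{\left(V \right)} = 3$ ($X{\left(V \right)} = 3 - \left(V - V\right) = 3 - 0 = 3 + 0 = 3$)
$r = 0$ ($r = \left(-1 - 2\right) + 3 = -3 + 3 = 0$)
$W{\left(o,a \right)} = -1$ ($W{\left(o,a \right)} = 0 - 1 = -1$)
$18 \left(-47\right) + W{\left(r,w{\left(-5 \right)} \right)} = 18 \left(-47\right) - 1 = -846 - 1 = -847$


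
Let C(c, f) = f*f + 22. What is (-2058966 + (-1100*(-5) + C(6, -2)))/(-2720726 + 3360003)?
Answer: -2053440/639277 ≈ -3.2121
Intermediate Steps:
C(c, f) = 22 + f² (C(c, f) = f² + 22 = 22 + f²)
(-2058966 + (-1100*(-5) + C(6, -2)))/(-2720726 + 3360003) = (-2058966 + (-1100*(-5) + (22 + (-2)²)))/(-2720726 + 3360003) = (-2058966 + (5500 + (22 + 4)))/639277 = (-2058966 + (5500 + 26))*(1/639277) = (-2058966 + 5526)*(1/639277) = -2053440*1/639277 = -2053440/639277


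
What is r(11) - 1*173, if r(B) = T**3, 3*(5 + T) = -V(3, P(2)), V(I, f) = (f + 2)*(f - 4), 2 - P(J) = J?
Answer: -5014/27 ≈ -185.70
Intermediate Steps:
P(J) = 2 - J
V(I, f) = (-4 + f)*(2 + f) (V(I, f) = (2 + f)*(-4 + f) = (-4 + f)*(2 + f))
T = -7/3 (T = -5 + (-(-8 + (2 - 1*2)**2 - 2*(2 - 1*2)))/3 = -5 + (-(-8 + (2 - 2)**2 - 2*(2 - 2)))/3 = -5 + (-(-8 + 0**2 - 2*0))/3 = -5 + (-(-8 + 0 + 0))/3 = -5 + (-1*(-8))/3 = -5 + (1/3)*8 = -5 + 8/3 = -7/3 ≈ -2.3333)
r(B) = -343/27 (r(B) = (-7/3)**3 = -343/27)
r(11) - 1*173 = -343/27 - 1*173 = -343/27 - 173 = -5014/27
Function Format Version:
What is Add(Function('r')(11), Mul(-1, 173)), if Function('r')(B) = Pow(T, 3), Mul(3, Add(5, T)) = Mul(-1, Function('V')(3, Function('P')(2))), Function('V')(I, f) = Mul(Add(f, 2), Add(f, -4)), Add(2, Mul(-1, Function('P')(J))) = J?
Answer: Rational(-5014, 27) ≈ -185.70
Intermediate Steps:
Function('P')(J) = Add(2, Mul(-1, J))
Function('V')(I, f) = Mul(Add(-4, f), Add(2, f)) (Function('V')(I, f) = Mul(Add(2, f), Add(-4, f)) = Mul(Add(-4, f), Add(2, f)))
T = Rational(-7, 3) (T = Add(-5, Mul(Rational(1, 3), Mul(-1, Add(-8, Pow(Add(2, Mul(-1, 2)), 2), Mul(-2, Add(2, Mul(-1, 2))))))) = Add(-5, Mul(Rational(1, 3), Mul(-1, Add(-8, Pow(Add(2, -2), 2), Mul(-2, Add(2, -2)))))) = Add(-5, Mul(Rational(1, 3), Mul(-1, Add(-8, Pow(0, 2), Mul(-2, 0))))) = Add(-5, Mul(Rational(1, 3), Mul(-1, Add(-8, 0, 0)))) = Add(-5, Mul(Rational(1, 3), Mul(-1, -8))) = Add(-5, Mul(Rational(1, 3), 8)) = Add(-5, Rational(8, 3)) = Rational(-7, 3) ≈ -2.3333)
Function('r')(B) = Rational(-343, 27) (Function('r')(B) = Pow(Rational(-7, 3), 3) = Rational(-343, 27))
Add(Function('r')(11), Mul(-1, 173)) = Add(Rational(-343, 27), Mul(-1, 173)) = Add(Rational(-343, 27), -173) = Rational(-5014, 27)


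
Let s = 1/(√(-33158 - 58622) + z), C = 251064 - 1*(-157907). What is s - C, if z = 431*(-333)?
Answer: -8424370444168562/20598943309 - 2*I*√22945/20598943309 ≈ -4.0897e+5 - 1.4707e-8*I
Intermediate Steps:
z = -143523
C = 408971 (C = 251064 + 157907 = 408971)
s = 1/(-143523 + 2*I*√22945) (s = 1/(√(-33158 - 58622) - 143523) = 1/(√(-91780) - 143523) = 1/(2*I*√22945 - 143523) = 1/(-143523 + 2*I*√22945) ≈ -6.9675e-6 - 1.471e-8*I)
s - C = (-143523/20598943309 - 2*I*√22945/20598943309) - 1*408971 = (-143523/20598943309 - 2*I*√22945/20598943309) - 408971 = -8424370444168562/20598943309 - 2*I*√22945/20598943309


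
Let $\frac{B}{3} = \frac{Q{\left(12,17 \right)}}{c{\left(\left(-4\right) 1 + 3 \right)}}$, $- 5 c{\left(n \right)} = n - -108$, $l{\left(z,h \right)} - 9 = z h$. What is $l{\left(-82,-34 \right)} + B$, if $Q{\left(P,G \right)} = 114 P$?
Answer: $\frac{278759}{107} \approx 2605.2$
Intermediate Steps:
$l{\left(z,h \right)} = 9 + h z$ ($l{\left(z,h \right)} = 9 + z h = 9 + h z$)
$c{\left(n \right)} = - \frac{108}{5} - \frac{n}{5}$ ($c{\left(n \right)} = - \frac{n - -108}{5} = - \frac{n + 108}{5} = - \frac{108 + n}{5} = - \frac{108}{5} - \frac{n}{5}$)
$B = - \frac{20520}{107}$ ($B = 3 \frac{114 \cdot 12}{- \frac{108}{5} - \frac{\left(-4\right) 1 + 3}{5}} = 3 \frac{1368}{- \frac{108}{5} - \frac{-4 + 3}{5}} = 3 \frac{1368}{- \frac{108}{5} - - \frac{1}{5}} = 3 \frac{1368}{- \frac{108}{5} + \frac{1}{5}} = 3 \frac{1368}{- \frac{107}{5}} = 3 \cdot 1368 \left(- \frac{5}{107}\right) = 3 \left(- \frac{6840}{107}\right) = - \frac{20520}{107} \approx -191.78$)
$l{\left(-82,-34 \right)} + B = \left(9 - -2788\right) - \frac{20520}{107} = \left(9 + 2788\right) - \frac{20520}{107} = 2797 - \frac{20520}{107} = \frac{278759}{107}$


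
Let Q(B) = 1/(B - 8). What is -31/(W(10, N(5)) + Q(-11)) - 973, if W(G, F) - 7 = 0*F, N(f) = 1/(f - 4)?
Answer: -129025/132 ≈ -977.46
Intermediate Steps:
N(f) = 1/(-4 + f)
W(G, F) = 7 (W(G, F) = 7 + 0*F = 7 + 0 = 7)
Q(B) = 1/(-8 + B)
-31/(W(10, N(5)) + Q(-11)) - 973 = -31/(7 + 1/(-8 - 11)) - 973 = -31/(7 + 1/(-19)) - 973 = -31/(7 - 1/19) - 973 = -31/(132/19) - 973 = (19/132)*(-31) - 973 = -589/132 - 973 = -129025/132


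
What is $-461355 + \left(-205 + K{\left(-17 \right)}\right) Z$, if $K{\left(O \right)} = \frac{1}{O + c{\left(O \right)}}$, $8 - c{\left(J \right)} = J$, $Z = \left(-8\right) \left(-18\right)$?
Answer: $-490857$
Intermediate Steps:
$Z = 144$
$c{\left(J \right)} = 8 - J$
$K{\left(O \right)} = \frac{1}{8}$ ($K{\left(O \right)} = \frac{1}{O - \left(-8 + O\right)} = \frac{1}{8}$)
$-461355 + \left(-205 + K{\left(-17 \right)}\right) Z = -461355 + \left(-205 + \frac{1}{8}\right) 144 = -461355 - 29502 = -490857$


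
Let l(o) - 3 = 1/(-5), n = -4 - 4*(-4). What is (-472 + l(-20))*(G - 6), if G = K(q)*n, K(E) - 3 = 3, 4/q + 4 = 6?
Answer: -154836/5 ≈ -30967.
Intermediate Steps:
q = 2 (q = 4/(-4 + 6) = 4/2 = 4*(1/2) = 2)
n = 12 (n = -4 + 16 = 12)
K(E) = 6 (K(E) = 3 + 3 = 6)
l(o) = 14/5 (l(o) = 3 + 1/(-5) = 3 - 1/5 = 14/5)
G = 72 (G = 6*12 = 72)
(-472 + l(-20))*(G - 6) = (-472 + 14/5)*(72 - 6) = -2346/5*66 = -154836/5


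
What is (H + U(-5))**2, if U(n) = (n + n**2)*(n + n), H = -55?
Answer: 65025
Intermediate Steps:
U(n) = 2*n*(n + n**2) (U(n) = (n + n**2)*(2*n) = 2*n*(n + n**2))
(H + U(-5))**2 = (-55 + 2*(-5)**2*(1 - 5))**2 = (-55 + 2*25*(-4))**2 = (-55 - 200)**2 = (-255)**2 = 65025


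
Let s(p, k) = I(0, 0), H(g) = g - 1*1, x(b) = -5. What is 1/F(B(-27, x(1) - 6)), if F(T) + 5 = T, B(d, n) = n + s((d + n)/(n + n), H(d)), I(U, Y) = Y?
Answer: -1/16 ≈ -0.062500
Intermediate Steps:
H(g) = -1 + g (H(g) = g - 1 = -1 + g)
s(p, k) = 0
B(d, n) = n (B(d, n) = n + 0 = n)
F(T) = -5 + T
1/F(B(-27, x(1) - 6)) = 1/(-5 + (-5 - 6)) = 1/(-5 - 11) = 1/(-16) = -1/16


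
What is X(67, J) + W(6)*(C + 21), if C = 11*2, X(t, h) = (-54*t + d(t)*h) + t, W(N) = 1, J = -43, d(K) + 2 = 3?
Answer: -3551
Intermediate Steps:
d(K) = 1 (d(K) = -2 + 3 = 1)
X(t, h) = h - 53*t (X(t, h) = (-54*t + 1*h) + t = (-54*t + h) + t = (h - 54*t) + t = h - 53*t)
C = 22
X(67, J) + W(6)*(C + 21) = (-43 - 53*67) + 1*(22 + 21) = (-43 - 3551) + 1*43 = -3594 + 43 = -3551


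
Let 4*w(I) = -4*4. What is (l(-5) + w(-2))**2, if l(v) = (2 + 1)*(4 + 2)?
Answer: 196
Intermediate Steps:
w(I) = -4 (w(I) = (-4*4)/4 = (1/4)*(-16) = -4)
l(v) = 18 (l(v) = 3*6 = 18)
(l(-5) + w(-2))**2 = (18 - 4)**2 = 14**2 = 196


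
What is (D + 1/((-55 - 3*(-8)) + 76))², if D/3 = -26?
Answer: 12313081/2025 ≈ 6080.5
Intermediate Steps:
D = -78 (D = 3*(-26) = -78)
(D + 1/((-55 - 3*(-8)) + 76))² = (-78 + 1/((-55 - 3*(-8)) + 76))² = (-78 + 1/((-55 + 24) + 76))² = (-78 + 1/(-31 + 76))² = (-78 + 1/45)² = (-3509/45)² = 12313081/2025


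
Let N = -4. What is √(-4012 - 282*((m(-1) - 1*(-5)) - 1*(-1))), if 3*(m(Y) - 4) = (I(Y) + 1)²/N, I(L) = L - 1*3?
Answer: I*√26482/2 ≈ 81.366*I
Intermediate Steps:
I(L) = -3 + L (I(L) = L - 3 = -3 + L)
m(Y) = 4 - (-2 + Y)²/12 (m(Y) = 4 + (((-3 + Y) + 1)²/(-4))/3 = 4 + ((-2 + Y)²*(-¼))/3 = 4 + (-(-2 + Y)²/4)/3 = 4 - (-2 + Y)²/12)
√(-4012 - 282*((m(-1) - 1*(-5)) - 1*(-1))) = √(-4012 - 282*(((4 - (-2 - 1)²/12) - 1*(-5)) - 1*(-1))) = √(-4012 - 282*(((4 - 1/12*(-3)²) + 5) + 1)) = √(-4012 - 282*(((4 - 1/12*9) + 5) + 1)) = √(-4012 - 282*(((4 - ¾) + 5) + 1)) = √(-4012 - 282*((13/4 + 5) + 1)) = √(-4012 - 282*(33/4 + 1)) = √(-4012 - 282*37/4) = √(-4012 - 5217/2) = √(-13241/2) = I*√26482/2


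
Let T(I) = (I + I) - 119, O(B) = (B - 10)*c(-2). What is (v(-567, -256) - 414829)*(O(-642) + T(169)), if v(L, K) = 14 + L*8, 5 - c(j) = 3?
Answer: 454995835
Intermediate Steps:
c(j) = 2 (c(j) = 5 - 1*3 = 5 - 3 = 2)
v(L, K) = 14 + 8*L
O(B) = -20 + 2*B (O(B) = (B - 10)*2 = (-10 + B)*2 = -20 + 2*B)
T(I) = -119 + 2*I (T(I) = 2*I - 119 = -119 + 2*I)
(v(-567, -256) - 414829)*(O(-642) + T(169)) = ((14 + 8*(-567)) - 414829)*((-20 + 2*(-642)) + (-119 + 2*169)) = ((14 - 4536) - 414829)*((-20 - 1284) + (-119 + 338)) = (-4522 - 414829)*(-1304 + 219) = -419351*(-1085) = 454995835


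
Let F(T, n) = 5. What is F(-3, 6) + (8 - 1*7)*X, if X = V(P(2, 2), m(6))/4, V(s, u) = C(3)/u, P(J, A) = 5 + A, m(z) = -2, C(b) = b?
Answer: 37/8 ≈ 4.6250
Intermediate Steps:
V(s, u) = 3/u
X = -3/8 (X = (3/(-2))/4 = (3*(-½))*(¼) = -3/2*¼ = -3/8 ≈ -0.37500)
F(-3, 6) + (8 - 1*7)*X = 5 + (8 - 1*7)*(-3/8) = 5 + (8 - 7)*(-3/8) = 5 + 1*(-3/8) = 5 - 3/8 = 37/8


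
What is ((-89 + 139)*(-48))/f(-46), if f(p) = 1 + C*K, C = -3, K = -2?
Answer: -2400/7 ≈ -342.86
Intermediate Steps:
f(p) = 7 (f(p) = 1 - 3*(-2) = 1 + 6 = 7)
((-89 + 139)*(-48))/f(-46) = ((-89 + 139)*(-48))/7 = (50*(-48))*(1/7) = -2400*1/7 = -2400/7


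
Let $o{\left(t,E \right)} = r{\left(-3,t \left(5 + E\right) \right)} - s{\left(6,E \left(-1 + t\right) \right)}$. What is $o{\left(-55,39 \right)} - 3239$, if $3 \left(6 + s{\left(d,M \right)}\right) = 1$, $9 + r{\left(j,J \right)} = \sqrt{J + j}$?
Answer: $- \frac{9727}{3} + i \sqrt{2423} \approx -3242.3 + 49.224 i$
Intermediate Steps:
$r{\left(j,J \right)} = -9 + \sqrt{J + j}$
$s{\left(d,M \right)} = - \frac{17}{3}$ ($s{\left(d,M \right)} = -6 + \frac{1}{3} \cdot 1 = -6 + \frac{1}{3} = - \frac{17}{3}$)
$o{\left(t,E \right)} = - \frac{10}{3} + \sqrt{-3 + t \left(5 + E\right)}$ ($o{\left(t,E \right)} = \left(-9 + \sqrt{t \left(5 + E\right) - 3}\right) - - \frac{17}{3} = \left(-9 + \sqrt{-3 + t \left(5 + E\right)}\right) + \frac{17}{3} = - \frac{10}{3} + \sqrt{-3 + t \left(5 + E\right)}$)
$o{\left(-55,39 \right)} - 3239 = \left(- \frac{10}{3} + \sqrt{-3 - 55 \left(5 + 39\right)}\right) - 3239 = \left(- \frac{10}{3} + \sqrt{-3 - 2420}\right) - 3239 = \left(- \frac{10}{3} + \sqrt{-2423}\right) - 3239 = \left(- \frac{10}{3} + i \sqrt{2423}\right) - 3239 = - \frac{9727}{3} + i \sqrt{2423}$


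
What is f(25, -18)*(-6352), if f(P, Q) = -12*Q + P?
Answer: -1530832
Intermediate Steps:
f(P, Q) = P - 12*Q
f(25, -18)*(-6352) = (25 - 12*(-18))*(-6352) = (25 + 216)*(-6352) = 241*(-6352) = -1530832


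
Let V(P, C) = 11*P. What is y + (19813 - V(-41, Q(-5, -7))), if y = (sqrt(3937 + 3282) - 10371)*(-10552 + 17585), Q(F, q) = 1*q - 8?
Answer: -72918979 + 7033*sqrt(7219) ≈ -7.2321e+7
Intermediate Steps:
Q(F, q) = -8 + q (Q(F, q) = q - 8 = -8 + q)
y = -72939243 + 7033*sqrt(7219) (y = (sqrt(7219) - 10371)*7033 = (-10371 + sqrt(7219))*7033 = -72939243 + 7033*sqrt(7219) ≈ -7.2342e+7)
y + (19813 - V(-41, Q(-5, -7))) = (-72939243 + 7033*sqrt(7219)) + (19813 - 11*(-41)) = (-72939243 + 7033*sqrt(7219)) + (19813 - 1*(-451)) = (-72939243 + 7033*sqrt(7219)) + (19813 + 451) = (-72939243 + 7033*sqrt(7219)) + 20264 = -72918979 + 7033*sqrt(7219)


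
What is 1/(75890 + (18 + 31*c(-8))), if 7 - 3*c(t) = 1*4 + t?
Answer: 3/228065 ≈ 1.3154e-5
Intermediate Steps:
c(t) = 1 - t/3 (c(t) = 7/3 - (1*4 + t)/3 = 7/3 - (4 + t)/3 = 7/3 + (-4/3 - t/3) = 1 - t/3)
1/(75890 + (18 + 31*c(-8))) = 1/(75890 + (18 + 31*(1 - ⅓*(-8)))) = 1/(75890 + (18 + 31*(1 + 8/3))) = 1/(75890 + (18 + 31*(11/3))) = 1/(75890 + (18 + 341/3)) = 1/(75890 + 395/3) = 1/(228065/3) = 3/228065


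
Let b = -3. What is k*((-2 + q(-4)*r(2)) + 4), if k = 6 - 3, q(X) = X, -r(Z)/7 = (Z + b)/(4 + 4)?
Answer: -9/2 ≈ -4.5000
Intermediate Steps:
r(Z) = 21/8 - 7*Z/8 (r(Z) = -7*(Z - 3)/(4 + 4) = -7*(-3 + Z)/8 = -7*(-3/8 + Z/8) = 21/8 - 7*Z/8)
k = 3
k*((-2 + q(-4)*r(2)) + 4) = 3*((-2 - 4*(21/8 - 7/8*2)) + 4) = 3*((-2 - 4*(21/8 - 7/4)) + 4) = 3*((-2 - 4*7/8) + 4) = 3*((-2 - 7/2) + 4) = 3*(-11/2 + 4) = 3*(-3/2) = -9/2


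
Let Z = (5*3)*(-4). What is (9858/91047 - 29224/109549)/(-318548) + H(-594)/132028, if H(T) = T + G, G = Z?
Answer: -126936771473976/25628274602844199 ≈ -0.0049530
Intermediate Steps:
Z = -60 (Z = 15*(-4) = -60)
G = -60
H(T) = -60 + T (H(T) = T - 60 = -60 + T)
(9858/91047 - 29224/109549)/(-318548) + H(-594)/132028 = (9858/91047 - 29224/109549)/(-318548) + (-60 - 594)/132028 = (9858*(1/91047) - 29224*1/109549)*(-1/318548) - 654*1/132028 = (106/979 - 29224/109549)*(-1/318548) - 327/66014 = -1545282/9749861*(-1/318548) - 327/66014 = 772641/1552899360914 - 327/66014 = -126936771473976/25628274602844199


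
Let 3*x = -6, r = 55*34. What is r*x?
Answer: -3740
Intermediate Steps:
r = 1870
x = -2 (x = (⅓)*(-6) = -2)
r*x = 1870*(-2) = -3740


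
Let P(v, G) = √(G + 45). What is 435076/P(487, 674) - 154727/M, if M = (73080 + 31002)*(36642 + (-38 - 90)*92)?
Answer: -154727/2588103012 + 435076*√719/719 ≈ 16226.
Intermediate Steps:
P(v, G) = √(45 + G)
M = 2588103012 (M = 104082*(36642 - 128*92) = 104082*(36642 - 11776) = 104082*24866 = 2588103012)
435076/P(487, 674) - 154727/M = 435076/(√(45 + 674)) - 154727/2588103012 = 435076/(√719) - 154727*1/2588103012 = 435076*(√719/719) - 154727/2588103012 = 435076*√719/719 - 154727/2588103012 = -154727/2588103012 + 435076*√719/719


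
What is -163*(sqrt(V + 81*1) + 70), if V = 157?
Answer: -11410 - 163*sqrt(238) ≈ -13925.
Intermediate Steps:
-163*(sqrt(V + 81*1) + 70) = -163*(sqrt(157 + 81*1) + 70) = -163*(sqrt(157 + 81) + 70) = -163*(sqrt(238) + 70) = -163*(70 + sqrt(238)) = -11410 - 163*sqrt(238)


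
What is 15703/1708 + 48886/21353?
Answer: 418803447/36470924 ≈ 11.483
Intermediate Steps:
15703/1708 + 48886/21353 = 418803447/36470924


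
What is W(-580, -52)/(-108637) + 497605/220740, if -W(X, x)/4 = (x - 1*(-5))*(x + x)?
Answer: 11674844573/4796106276 ≈ 2.4342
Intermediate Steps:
W(X, x) = -8*x*(5 + x) (W(X, x) = -4*(x - 1*(-5))*(x + x) = -4*(x + 5)*2*x = -4*(5 + x)*2*x = -8*x*(5 + x))
W(-580, -52)/(-108637) + 497605/220740 = -8*(-52)*(5 - 52)/(-108637) + 497605/220740 = -8*(-52)*(-47)*(-1/108637) + 497605*(1/220740) = -19552*(-1/108637) + 99521/44148 = 19552/108637 + 99521/44148 = 11674844573/4796106276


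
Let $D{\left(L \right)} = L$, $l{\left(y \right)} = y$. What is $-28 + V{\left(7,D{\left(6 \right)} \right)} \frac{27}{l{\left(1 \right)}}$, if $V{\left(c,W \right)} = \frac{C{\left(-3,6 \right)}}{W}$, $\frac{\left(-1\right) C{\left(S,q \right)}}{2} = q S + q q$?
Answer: $-190$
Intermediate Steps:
$C{\left(S,q \right)} = - 2 q^{2} - 2 S q$ ($C{\left(S,q \right)} = - 2 \left(q S + q q\right) = - 2 \left(S q + q^{2}\right) = - 2 \left(q^{2} + S q\right) = - 2 q^{2} - 2 S q$)
$V{\left(c,W \right)} = - \frac{36}{W}$ ($V{\left(c,W \right)} = \frac{\left(-2\right) 6 \left(-3 + 6\right)}{W} = \frac{\left(-2\right) 6 \cdot 3}{W} = - \frac{36}{W}$)
$-28 + V{\left(7,D{\left(6 \right)} \right)} \frac{27}{l{\left(1 \right)}} = -28 + - \frac{36}{6} \cdot \frac{27}{1} = -28 + \left(-36\right) \frac{1}{6} \cdot 27 \cdot 1 = -28 - 162 = -190$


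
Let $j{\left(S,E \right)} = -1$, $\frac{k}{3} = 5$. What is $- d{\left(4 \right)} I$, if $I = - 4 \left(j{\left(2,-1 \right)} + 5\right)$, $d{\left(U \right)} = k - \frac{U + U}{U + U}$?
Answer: $224$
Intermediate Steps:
$k = 15$ ($k = 3 \cdot 5 = 15$)
$d{\left(U \right)} = 14$ ($d{\left(U \right)} = 15 - \frac{U + U}{U + U} = 15 - \frac{2 U}{2 U} = 15 - 2 U \frac{1}{2 U} = 15 - 1 = 14$)
$I = -16$ ($I = - 4 \left(-1 + 5\right) = \left(-4\right) 4 = -16$)
$- d{\left(4 \right)} I = \left(-1\right) 14 \left(-16\right) = \left(-14\right) \left(-16\right) = 224$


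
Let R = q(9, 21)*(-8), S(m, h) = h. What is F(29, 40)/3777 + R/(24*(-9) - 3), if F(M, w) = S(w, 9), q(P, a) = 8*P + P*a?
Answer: 876483/91907 ≈ 9.5366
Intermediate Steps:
F(M, w) = 9
R = -2088 (R = (9*(8 + 21))*(-8) = (9*29)*(-8) = 261*(-8) = -2088)
F(29, 40)/3777 + R/(24*(-9) - 3) = 9/3777 - 2088/(24*(-9) - 3) = 9*(1/3777) - 2088/(-216 - 3) = 3/1259 - 2088/(-219) = 3/1259 - 2088*(-1/219) = 3/1259 + 696/73 = 876483/91907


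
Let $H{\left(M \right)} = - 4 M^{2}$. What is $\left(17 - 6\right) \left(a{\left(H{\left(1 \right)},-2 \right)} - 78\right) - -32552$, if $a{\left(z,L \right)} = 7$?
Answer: $31771$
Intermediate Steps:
$\left(17 - 6\right) \left(a{\left(H{\left(1 \right)},-2 \right)} - 78\right) - -32552 = \left(17 - 6\right) \left(7 - 78\right) - -32552 = 11 \left(-71\right) + 32552 = -781 + 32552 = 31771$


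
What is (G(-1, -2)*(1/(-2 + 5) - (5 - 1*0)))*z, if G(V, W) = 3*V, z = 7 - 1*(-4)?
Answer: 154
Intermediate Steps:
z = 11 (z = 7 + 4 = 11)
(G(-1, -2)*(1/(-2 + 5) - (5 - 1*0)))*z = ((3*(-1))*(1/(-2 + 5) - (5 - 1*0)))*11 = -3*(1/3 - (5 + 0))*11 = -3*(⅓ - 1*5)*11 = -3*(⅓ - 5)*11 = -3*(-14/3)*11 = 14*11 = 154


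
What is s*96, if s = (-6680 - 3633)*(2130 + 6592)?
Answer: -8635198656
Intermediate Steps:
s = -89949986 (s = -10313*8722 = -89949986)
s*96 = -89949986*96 = -8635198656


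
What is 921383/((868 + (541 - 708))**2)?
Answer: 921383/491401 ≈ 1.8750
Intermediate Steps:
921383/((868 + (541 - 708))**2) = 921383/((868 - 167)**2) = 921383/(701**2) = 921383/491401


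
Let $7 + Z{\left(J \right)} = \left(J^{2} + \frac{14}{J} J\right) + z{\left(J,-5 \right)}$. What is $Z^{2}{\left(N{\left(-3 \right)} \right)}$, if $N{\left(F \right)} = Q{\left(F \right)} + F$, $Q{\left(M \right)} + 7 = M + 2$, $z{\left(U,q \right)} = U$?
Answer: $13689$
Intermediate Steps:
$Q{\left(M \right)} = -5 + M$ ($Q{\left(M \right)} = -7 + \left(M + 2\right) = -7 + \left(2 + M\right) = -5 + M$)
$N{\left(F \right)} = -5 + 2 F$ ($N{\left(F \right)} = \left(-5 + F\right) + F = -5 + 2 F$)
$Z{\left(J \right)} = 7 + J + J^{2}$ ($Z{\left(J \right)} = -7 + \left(\left(J^{2} + \frac{14}{J} J\right) + J\right) = -7 + \left(\left(J^{2} + 14\right) + J\right) = -7 + \left(\left(14 + J^{2}\right) + J\right) = -7 + \left(14 + J + J^{2}\right) = 7 + J + J^{2}$)
$Z^{2}{\left(N{\left(-3 \right)} \right)} = \left(7 + \left(-5 + 2 \left(-3\right)\right) + \left(-5 + 2 \left(-3\right)\right)^{2}\right)^{2} = \left(7 - 11 + \left(-5 - 6\right)^{2}\right)^{2} = \left(7 - 11 + \left(-11\right)^{2}\right)^{2} = \left(7 - 11 + 121\right)^{2} = 117^{2} = 13689$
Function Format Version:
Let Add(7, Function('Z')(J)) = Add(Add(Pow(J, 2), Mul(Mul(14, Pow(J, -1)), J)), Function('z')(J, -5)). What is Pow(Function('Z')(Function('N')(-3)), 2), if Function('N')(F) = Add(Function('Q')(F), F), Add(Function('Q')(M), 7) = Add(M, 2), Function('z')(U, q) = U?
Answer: 13689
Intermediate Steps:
Function('Q')(M) = Add(-5, M) (Function('Q')(M) = Add(-7, Add(M, 2)) = Add(-7, Add(2, M)) = Add(-5, M))
Function('N')(F) = Add(-5, Mul(2, F)) (Function('N')(F) = Add(Add(-5, F), F) = Add(-5, Mul(2, F)))
Function('Z')(J) = Add(7, J, Pow(J, 2)) (Function('Z')(J) = Add(-7, Add(Add(Pow(J, 2), Mul(Mul(14, Pow(J, -1)), J)), J)) = Add(-7, Add(Add(Pow(J, 2), 14), J)) = Add(-7, Add(Add(14, Pow(J, 2)), J)) = Add(-7, Add(14, J, Pow(J, 2))) = Add(7, J, Pow(J, 2)))
Pow(Function('Z')(Function('N')(-3)), 2) = Pow(Add(7, Add(-5, Mul(2, -3)), Pow(Add(-5, Mul(2, -3)), 2)), 2) = Pow(Add(7, Add(-5, -6), Pow(Add(-5, -6), 2)), 2) = Pow(Add(7, -11, Pow(-11, 2)), 2) = Pow(Add(7, -11, 121), 2) = Pow(117, 2) = 13689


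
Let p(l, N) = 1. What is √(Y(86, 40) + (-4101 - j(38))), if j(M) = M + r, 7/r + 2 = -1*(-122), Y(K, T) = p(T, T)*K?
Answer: I*√14591010/60 ≈ 63.664*I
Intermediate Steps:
Y(K, T) = K (Y(K, T) = 1*K = K)
r = 7/120 (r = 7/(-2 - 1*(-122)) = 7/(-2 + 122) = 7/120 ≈ 0.058333)
j(M) = 7/120 + M (j(M) = M + 7/120 = 7/120 + M)
√(Y(86, 40) + (-4101 - j(38))) = √(86 + (-4101 - (7/120 + 38))) = √(86 + (-4101 - 1*4567/120)) = √(86 + (-4101 - 4567/120)) = √(86 - 496687/120) = √(-486367/120) = I*√14591010/60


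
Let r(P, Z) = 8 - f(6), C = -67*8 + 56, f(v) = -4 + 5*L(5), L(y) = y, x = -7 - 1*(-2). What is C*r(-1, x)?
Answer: 6240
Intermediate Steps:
x = -5 (x = -7 + 2 = -5)
f(v) = 21 (f(v) = -4 + 5*5 = -4 + 25 = 21)
C = -480 (C = -536 + 56 = -480)
r(P, Z) = -13 (r(P, Z) = 8 - 1*21 = 8 - 21 = -13)
C*r(-1, x) = -480*(-13) = 6240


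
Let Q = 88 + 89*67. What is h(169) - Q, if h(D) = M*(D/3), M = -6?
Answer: -6389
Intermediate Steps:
h(D) = -2*D (h(D) = -6*D/3 = -2*D)
Q = 6051 (Q = 88 + 5963 = 6051)
h(169) - Q = -2*169 - 1*6051 = -338 - 6051 = -6389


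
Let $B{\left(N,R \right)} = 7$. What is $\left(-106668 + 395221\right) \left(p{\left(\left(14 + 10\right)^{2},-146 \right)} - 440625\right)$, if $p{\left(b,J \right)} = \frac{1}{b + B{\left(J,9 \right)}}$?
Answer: $- \frac{74124756770822}{583} \approx -1.2714 \cdot 10^{11}$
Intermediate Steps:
$p{\left(b,J \right)} = \frac{1}{7 + b}$ ($p{\left(b,J \right)} = \frac{1}{b + 7} = \frac{1}{7 + b}$)
$\left(-106668 + 395221\right) \left(p{\left(\left(14 + 10\right)^{2},-146 \right)} - 440625\right) = \left(-106668 + 395221\right) \left(\frac{1}{7 + \left(14 + 10\right)^{2}} - 440625\right) = 288553 \left(\frac{1}{7 + 24^{2}} - 440625\right) = 288553 \left(\frac{1}{7 + 576} - 440625\right) = 288553 \left(\frac{1}{583} - 440625\right) = 288553 \left(- \frac{256884374}{583}\right) = - \frac{74124756770822}{583}$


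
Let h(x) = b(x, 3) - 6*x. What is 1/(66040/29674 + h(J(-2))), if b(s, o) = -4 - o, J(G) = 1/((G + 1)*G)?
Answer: -14837/115350 ≈ -0.12863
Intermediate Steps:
J(G) = 1/(G*(1 + G)) (J(G) = 1/((1 + G)*G) = 1/(G*(1 + G)))
h(x) = -7 - 6*x (h(x) = (-4 - 1*3) - 6*x = (-4 - 3) - 6*x = -7 - 6*x)
1/(66040/29674 + h(J(-2))) = 1/(66040/29674 + (-7 - 6/((-2)*(1 - 2)))) = 1/(66040*(1/29674) + (-7 - (-3)/(-1))) = 1/(33020/14837 + (-7 - (-3)*(-1))) = 1/(33020/14837 + (-7 - 6*1/2)) = 1/(33020/14837 + (-7 - 3)) = 1/(33020/14837 - 10) = 1/(-115350/14837) = -14837/115350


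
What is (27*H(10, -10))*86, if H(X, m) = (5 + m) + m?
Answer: -34830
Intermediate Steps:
H(X, m) = 5 + 2*m
(27*H(10, -10))*86 = (27*(5 + 2*(-10)))*86 = (27*(5 - 20))*86 = (27*(-15))*86 = -405*86 = -34830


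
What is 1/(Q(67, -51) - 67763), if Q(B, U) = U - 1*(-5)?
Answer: -1/67809 ≈ -1.4747e-5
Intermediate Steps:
Q(B, U) = 5 + U (Q(B, U) = U + 5 = 5 + U)
1/(Q(67, -51) - 67763) = 1/((5 - 51) - 67763) = 1/(-46 - 67763) = 1/(-67809) = -1/67809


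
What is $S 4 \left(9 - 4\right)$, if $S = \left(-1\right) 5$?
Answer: $-100$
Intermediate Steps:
$S = -5$
$S 4 \left(9 - 4\right) = - 5 \cdot 4 \left(9 - 4\right) = - 5 \cdot 4 \cdot 5 = \left(-5\right) 20 = -100$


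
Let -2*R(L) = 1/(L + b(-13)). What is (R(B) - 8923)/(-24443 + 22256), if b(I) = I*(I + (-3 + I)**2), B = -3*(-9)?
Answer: 55893671/13699368 ≈ 4.0800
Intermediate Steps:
B = 27
R(L) = -1/(2*(-3159 + L)) (R(L) = -1/(2*(L - 13*(-13 + (-3 - 13)**2))) = -1/(2*(L - 13*(-13 + (-16)**2))) = -1/(2*(L - 13*(-13 + 256))) = -1/(2*(L - 13*243)) = -1/(2*(L - 3159)) = -1/(2*(-3159 + L)))
(R(B) - 8923)/(-24443 + 22256) = (-1/(-6318 + 2*27) - 8923)/(-24443 + 22256) = (-1/(-6318 + 54) - 8923)/(-2187) = (-1/(-6264) - 8923)*(-1/2187) = (-1*(-1/6264) - 8923)*(-1/2187) = (1/6264 - 8923)*(-1/2187) = -55893671/6264*(-1/2187) = 55893671/13699368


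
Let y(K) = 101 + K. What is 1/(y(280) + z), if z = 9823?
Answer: 1/10204 ≈ 9.8001e-5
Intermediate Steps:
1/(y(280) + z) = 1/((101 + 280) + 9823) = 1/(381 + 9823) = 1/10204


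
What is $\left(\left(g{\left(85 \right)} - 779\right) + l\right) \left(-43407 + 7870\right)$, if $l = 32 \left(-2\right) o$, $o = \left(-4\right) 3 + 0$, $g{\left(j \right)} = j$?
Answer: $-2629738$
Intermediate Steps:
$o = -12$ ($o = -12 + 0 = -12$)
$l = 768$ ($l = 32 \left(-2\right) \left(-12\right) = \left(-64\right) \left(-12\right) = 768$)
$\left(\left(g{\left(85 \right)} - 779\right) + l\right) \left(-43407 + 7870\right) = \left(\left(85 - 779\right) + 768\right) \left(-43407 + 7870\right) = \left(\left(85 - 779\right) + 768\right) \left(-35537\right) = \left(-694 + 768\right) \left(-35537\right) = 74 \left(-35537\right) = -2629738$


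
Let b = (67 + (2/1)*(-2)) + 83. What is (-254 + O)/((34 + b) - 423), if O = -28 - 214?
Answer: 496/243 ≈ 2.0412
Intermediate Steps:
b = 146 (b = (67 + (2*1)*(-2)) + 83 = (67 + 2*(-2)) + 83 = (67 - 4) + 83 = 63 + 83 = 146)
O = -242
(-254 + O)/((34 + b) - 423) = (-254 - 242)/((34 + 146) - 423) = -496/(180 - 423) = -496/(-243) = -496*(-1/243) = 496/243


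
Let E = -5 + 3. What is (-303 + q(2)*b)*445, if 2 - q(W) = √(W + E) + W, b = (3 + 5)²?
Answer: -134835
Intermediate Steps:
b = 64 (b = 8² = 64)
E = -2
q(W) = 2 - W - √(-2 + W) (q(W) = 2 - (√(W - 2) + W) = 2 - (√(-2 + W) + W) = 2 - (W + √(-2 + W)) = 2 + (-W - √(-2 + W)) = 2 - W - √(-2 + W))
(-303 + q(2)*b)*445 = (-303 + (2 - 1*2 - √(-2 + 2))*64)*445 = (-303 + (2 - 2 - √0)*64)*445 = (-303 + (2 - 2 - 1*0)*64)*445 = (-303 + (2 - 2 + 0)*64)*445 = (-303 + 0*64)*445 = (-303 + 0)*445 = -303*445 = -134835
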